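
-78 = -78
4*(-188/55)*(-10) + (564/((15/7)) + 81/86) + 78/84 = 6651761/16555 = 401.80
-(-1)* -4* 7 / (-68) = 7 / 17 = 0.41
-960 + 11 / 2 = -1909 / 2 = -954.50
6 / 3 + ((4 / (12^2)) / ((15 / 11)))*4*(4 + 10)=424 / 135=3.14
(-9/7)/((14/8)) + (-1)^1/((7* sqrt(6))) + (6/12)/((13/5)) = -691/1274 - sqrt(6)/42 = -0.60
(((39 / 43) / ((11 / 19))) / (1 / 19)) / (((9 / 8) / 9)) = 112632 / 473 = 238.12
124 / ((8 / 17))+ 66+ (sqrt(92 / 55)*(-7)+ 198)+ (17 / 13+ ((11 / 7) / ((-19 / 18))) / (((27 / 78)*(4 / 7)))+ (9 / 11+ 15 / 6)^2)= 63634409 / 119548 - 14*sqrt(1265) / 55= 523.24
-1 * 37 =-37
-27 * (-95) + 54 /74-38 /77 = 2565.24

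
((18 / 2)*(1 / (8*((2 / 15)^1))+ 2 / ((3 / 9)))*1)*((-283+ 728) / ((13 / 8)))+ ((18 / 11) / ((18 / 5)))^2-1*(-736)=56107261 / 3146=17834.48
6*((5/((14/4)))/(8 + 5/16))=960/931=1.03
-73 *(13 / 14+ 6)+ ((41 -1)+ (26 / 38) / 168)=-1486775 / 3192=-465.78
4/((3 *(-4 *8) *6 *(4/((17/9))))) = -0.00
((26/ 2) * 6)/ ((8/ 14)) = 273/ 2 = 136.50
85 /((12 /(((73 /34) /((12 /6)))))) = 365 /48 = 7.60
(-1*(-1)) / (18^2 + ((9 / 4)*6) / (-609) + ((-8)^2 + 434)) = 0.00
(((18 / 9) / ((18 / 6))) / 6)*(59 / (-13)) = -59 / 117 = -0.50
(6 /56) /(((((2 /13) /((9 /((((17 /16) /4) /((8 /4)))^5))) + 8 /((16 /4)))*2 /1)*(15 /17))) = 4271344975872 /140703178311955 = 0.03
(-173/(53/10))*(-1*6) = 10380/53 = 195.85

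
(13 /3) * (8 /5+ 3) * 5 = 299 /3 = 99.67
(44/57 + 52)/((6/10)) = 15040/171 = 87.95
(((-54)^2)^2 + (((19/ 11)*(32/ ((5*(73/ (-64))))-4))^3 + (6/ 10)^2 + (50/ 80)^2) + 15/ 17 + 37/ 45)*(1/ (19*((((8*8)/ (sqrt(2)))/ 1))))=5386038969410832151519*sqrt(2)/ 770657889120768000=9883.78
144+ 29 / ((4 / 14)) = 491 / 2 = 245.50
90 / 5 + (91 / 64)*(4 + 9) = 36.48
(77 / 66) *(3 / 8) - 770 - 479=-19977 / 16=-1248.56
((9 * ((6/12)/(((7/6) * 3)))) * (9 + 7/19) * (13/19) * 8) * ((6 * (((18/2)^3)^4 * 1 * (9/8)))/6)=52936897740779754/2527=20948515132876.83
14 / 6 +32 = 103 / 3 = 34.33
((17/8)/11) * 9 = 153/88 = 1.74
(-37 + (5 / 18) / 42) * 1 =-27967 / 756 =-36.99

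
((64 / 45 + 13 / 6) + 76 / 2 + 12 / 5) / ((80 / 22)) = 43549 / 3600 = 12.10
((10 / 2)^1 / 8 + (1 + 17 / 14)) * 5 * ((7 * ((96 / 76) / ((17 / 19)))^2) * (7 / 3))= 462.15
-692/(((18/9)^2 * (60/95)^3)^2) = -681.43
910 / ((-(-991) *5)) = 182 / 991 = 0.18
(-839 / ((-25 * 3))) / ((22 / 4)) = 1678 / 825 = 2.03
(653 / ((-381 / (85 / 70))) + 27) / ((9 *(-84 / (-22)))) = 1462087 / 2016252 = 0.73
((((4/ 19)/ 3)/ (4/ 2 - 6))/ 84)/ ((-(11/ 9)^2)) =9/ 64372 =0.00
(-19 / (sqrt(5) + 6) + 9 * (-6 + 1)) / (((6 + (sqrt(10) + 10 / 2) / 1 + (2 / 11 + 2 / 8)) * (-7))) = 44 * (45 * sqrt(5) + 289) / (7 * (44 * sqrt(10) + 503) * (sqrt(5) + 6)) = 0.46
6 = 6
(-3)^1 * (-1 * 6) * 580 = 10440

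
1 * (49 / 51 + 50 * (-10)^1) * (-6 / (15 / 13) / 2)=330863 / 255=1297.50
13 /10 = 1.30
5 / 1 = 5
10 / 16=5 / 8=0.62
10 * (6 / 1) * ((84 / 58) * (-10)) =-25200 / 29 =-868.97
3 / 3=1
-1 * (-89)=89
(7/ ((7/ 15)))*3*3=135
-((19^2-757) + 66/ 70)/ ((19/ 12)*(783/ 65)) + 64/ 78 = 3239108/ 150423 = 21.53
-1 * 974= -974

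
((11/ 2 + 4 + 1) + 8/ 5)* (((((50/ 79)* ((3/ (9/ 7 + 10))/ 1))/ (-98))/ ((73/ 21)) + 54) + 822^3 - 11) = 15309038089546949/ 2277965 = 6720488721.09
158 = 158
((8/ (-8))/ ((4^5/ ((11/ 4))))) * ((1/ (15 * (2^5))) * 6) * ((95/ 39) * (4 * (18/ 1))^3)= -50787/ 1664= -30.52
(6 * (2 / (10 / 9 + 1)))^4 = 136048896 / 130321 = 1043.95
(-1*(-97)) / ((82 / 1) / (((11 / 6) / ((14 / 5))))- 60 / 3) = 5335 / 5788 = 0.92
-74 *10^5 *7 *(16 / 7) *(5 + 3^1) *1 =-947200000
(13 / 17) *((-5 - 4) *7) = -819 / 17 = -48.18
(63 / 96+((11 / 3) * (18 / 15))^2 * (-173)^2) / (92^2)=68.46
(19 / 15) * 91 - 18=1459 / 15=97.27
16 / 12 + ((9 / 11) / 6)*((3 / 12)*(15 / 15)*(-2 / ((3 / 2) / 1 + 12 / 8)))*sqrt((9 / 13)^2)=2261 / 1716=1.32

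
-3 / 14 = -0.21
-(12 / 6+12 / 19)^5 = -126.21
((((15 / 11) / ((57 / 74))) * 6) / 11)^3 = 10941048000 / 12151136899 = 0.90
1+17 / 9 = 26 / 9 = 2.89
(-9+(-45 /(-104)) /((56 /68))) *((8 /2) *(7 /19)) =-12339 /988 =-12.49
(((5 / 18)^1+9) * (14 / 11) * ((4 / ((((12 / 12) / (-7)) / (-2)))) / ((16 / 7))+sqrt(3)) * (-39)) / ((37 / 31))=-23084243 / 2442 - 471107 * sqrt(3) / 1221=-10121.30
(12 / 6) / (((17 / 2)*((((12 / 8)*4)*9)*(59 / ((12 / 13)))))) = 0.00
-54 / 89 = -0.61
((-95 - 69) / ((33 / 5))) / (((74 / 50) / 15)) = -102500 / 407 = -251.84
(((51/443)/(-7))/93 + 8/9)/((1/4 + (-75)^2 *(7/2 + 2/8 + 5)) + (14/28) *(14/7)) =153779/8516822076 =0.00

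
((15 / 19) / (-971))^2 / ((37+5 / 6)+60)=1350 / 199794607787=0.00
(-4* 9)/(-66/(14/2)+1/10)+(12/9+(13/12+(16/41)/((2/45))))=4837217/321276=15.06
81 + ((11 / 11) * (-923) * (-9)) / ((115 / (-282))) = -20289.21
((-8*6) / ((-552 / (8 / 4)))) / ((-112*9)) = -1 / 5796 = -0.00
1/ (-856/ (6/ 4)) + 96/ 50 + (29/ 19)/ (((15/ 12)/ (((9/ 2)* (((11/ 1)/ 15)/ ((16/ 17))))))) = 1008297/ 162640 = 6.20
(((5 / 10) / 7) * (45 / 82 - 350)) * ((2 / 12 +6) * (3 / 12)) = -1060235 / 27552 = -38.48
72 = 72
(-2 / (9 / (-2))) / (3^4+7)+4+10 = 2773 / 198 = 14.01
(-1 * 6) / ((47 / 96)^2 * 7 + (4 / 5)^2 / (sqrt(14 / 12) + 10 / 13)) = 152558270208000 / 23848396280729 -34449496473600 * sqrt(42) / 23848396280729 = -2.96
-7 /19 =-0.37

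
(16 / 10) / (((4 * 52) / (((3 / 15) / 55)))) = 1 / 35750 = 0.00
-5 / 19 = -0.26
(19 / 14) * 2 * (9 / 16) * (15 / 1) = 2565 / 112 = 22.90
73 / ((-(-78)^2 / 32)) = -584 / 1521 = -0.38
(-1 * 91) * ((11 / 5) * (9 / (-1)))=9009 / 5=1801.80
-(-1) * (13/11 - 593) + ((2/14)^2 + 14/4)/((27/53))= -5674775/9702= -584.91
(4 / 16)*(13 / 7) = 0.46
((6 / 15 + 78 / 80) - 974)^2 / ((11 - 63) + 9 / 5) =-1206055 / 64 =-18844.61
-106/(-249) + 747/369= 25013/10209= 2.45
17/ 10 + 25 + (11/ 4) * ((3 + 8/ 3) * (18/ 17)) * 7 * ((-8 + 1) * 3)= -11994/ 5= -2398.80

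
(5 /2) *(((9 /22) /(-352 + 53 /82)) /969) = -615 /204730966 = -0.00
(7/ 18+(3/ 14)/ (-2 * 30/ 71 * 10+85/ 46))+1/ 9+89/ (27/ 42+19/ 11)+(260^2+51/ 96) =23851441225603/ 352630880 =67638.55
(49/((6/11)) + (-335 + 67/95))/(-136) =139343/77520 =1.80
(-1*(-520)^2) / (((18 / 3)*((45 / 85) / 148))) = -340163200 / 27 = -12598637.04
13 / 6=2.17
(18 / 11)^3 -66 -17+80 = 1839 / 1331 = 1.38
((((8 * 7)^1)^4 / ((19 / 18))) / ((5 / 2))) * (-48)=-16994009088 / 95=-178884306.19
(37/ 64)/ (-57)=-37/ 3648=-0.01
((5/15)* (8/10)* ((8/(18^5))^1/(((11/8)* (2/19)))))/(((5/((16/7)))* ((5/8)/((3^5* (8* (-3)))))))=-77824/2338875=-0.03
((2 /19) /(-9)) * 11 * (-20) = 440 /171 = 2.57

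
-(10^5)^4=-100000000000000000000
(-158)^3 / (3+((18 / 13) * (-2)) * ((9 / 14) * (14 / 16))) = -205104224 / 75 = -2734722.99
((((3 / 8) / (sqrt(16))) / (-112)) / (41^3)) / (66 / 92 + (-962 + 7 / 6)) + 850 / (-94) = -6954745991055871 / 769113086070784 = -9.04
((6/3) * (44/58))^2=1936/841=2.30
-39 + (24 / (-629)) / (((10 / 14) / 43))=-129879 / 3145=-41.30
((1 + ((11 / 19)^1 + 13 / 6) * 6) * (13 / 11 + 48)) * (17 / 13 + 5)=5420.75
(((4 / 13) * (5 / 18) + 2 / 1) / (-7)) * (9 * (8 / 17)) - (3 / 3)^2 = -3499 / 1547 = -2.26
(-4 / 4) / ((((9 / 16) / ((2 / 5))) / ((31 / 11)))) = -992 / 495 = -2.00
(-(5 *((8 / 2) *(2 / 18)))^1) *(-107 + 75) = 640 / 9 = 71.11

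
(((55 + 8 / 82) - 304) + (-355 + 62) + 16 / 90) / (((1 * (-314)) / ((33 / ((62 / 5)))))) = 5497151 / 1197282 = 4.59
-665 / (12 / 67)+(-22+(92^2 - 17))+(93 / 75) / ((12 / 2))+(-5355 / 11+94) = 4751419 / 1100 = 4319.47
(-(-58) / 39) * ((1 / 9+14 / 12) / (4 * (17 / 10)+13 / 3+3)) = 3335 / 24804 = 0.13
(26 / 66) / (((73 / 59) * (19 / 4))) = 3068 / 45771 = 0.07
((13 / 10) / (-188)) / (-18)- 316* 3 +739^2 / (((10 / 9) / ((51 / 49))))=846693784933 / 1658160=510622.49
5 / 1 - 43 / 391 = 1912 / 391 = 4.89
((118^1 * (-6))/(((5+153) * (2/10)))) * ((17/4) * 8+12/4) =-65490/79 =-828.99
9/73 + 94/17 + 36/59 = 458561/73219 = 6.26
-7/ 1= -7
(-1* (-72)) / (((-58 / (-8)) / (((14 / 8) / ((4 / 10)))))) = 1260 / 29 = 43.45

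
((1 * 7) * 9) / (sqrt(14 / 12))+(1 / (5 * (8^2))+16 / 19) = 5139 / 6080+9 * sqrt(42) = 59.17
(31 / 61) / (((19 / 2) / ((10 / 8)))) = 155 / 2318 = 0.07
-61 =-61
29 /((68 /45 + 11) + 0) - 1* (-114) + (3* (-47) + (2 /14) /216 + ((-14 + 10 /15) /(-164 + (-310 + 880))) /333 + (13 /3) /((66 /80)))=-19.43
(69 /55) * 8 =552 /55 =10.04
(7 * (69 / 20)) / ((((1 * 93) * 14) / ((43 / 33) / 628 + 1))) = 477641 / 25697760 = 0.02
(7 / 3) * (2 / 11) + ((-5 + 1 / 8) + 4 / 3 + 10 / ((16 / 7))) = 1.26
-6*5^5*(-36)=675000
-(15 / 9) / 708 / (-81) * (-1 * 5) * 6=-25 / 28674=-0.00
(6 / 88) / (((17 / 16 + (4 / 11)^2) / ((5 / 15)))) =44 / 2313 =0.02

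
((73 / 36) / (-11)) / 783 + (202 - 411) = -64804285 / 310068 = -209.00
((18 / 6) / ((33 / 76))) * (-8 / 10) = -304 / 55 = -5.53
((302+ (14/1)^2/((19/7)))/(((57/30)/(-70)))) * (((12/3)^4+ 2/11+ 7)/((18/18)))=-14408415000/3971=-3628409.72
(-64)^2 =4096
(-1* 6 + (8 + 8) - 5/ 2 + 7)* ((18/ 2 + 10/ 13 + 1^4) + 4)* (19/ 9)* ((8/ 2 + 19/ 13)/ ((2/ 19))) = 11892784/ 507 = 23457.17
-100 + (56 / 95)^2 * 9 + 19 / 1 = -702801 / 9025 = -77.87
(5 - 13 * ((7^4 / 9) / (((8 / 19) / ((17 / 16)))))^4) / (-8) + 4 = 4702427211492907301303965 / 14089640214528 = 333750694829.25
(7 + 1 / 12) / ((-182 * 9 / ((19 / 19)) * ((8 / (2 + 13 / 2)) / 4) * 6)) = -1445 / 471744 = -0.00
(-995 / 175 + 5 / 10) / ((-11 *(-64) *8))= -33 / 35840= -0.00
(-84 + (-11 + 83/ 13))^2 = 7852.69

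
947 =947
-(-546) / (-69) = -182 / 23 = -7.91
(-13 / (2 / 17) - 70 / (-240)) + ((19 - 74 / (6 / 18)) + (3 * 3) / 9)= -7493 / 24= -312.21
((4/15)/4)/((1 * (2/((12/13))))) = 2/65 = 0.03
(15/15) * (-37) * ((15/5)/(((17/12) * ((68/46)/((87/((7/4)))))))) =-5330664/2023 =-2635.03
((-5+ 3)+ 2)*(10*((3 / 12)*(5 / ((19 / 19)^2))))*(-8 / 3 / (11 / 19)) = 0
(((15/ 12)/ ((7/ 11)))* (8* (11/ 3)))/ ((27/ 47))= 56870/ 567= 100.30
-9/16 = -0.56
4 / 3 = 1.33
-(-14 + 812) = -798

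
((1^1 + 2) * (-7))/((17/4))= -84/17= -4.94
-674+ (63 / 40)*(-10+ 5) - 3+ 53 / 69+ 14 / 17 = -6411931 / 9384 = -683.28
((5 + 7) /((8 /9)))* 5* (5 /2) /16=675 /64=10.55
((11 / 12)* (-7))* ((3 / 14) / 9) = -11 / 72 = -0.15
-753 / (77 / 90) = -67770 / 77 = -880.13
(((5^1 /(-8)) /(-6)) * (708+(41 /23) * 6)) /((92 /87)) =1198425 /16928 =70.80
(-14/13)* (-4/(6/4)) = 112/39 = 2.87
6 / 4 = 3 / 2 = 1.50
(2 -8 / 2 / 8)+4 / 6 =13 / 6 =2.17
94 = 94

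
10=10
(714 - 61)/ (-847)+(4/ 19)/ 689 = -0.77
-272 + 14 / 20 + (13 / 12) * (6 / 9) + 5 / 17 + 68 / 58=-5970233 / 22185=-269.11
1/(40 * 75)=1/3000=0.00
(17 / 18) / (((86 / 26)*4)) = 221 / 3096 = 0.07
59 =59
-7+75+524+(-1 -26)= 565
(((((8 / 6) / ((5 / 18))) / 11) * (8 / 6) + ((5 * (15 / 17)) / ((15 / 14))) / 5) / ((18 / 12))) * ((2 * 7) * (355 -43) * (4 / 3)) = 5101824 / 935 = 5456.50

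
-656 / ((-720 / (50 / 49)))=410 / 441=0.93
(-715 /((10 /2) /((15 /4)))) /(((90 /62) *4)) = -4433 /48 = -92.35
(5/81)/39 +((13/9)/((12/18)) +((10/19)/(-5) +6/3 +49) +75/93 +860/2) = 1800624307/3721302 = 483.87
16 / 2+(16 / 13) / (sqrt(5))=16*sqrt(5) / 65+8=8.55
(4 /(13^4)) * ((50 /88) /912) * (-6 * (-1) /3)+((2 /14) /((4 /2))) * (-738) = -52863668969 /1002833832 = -52.71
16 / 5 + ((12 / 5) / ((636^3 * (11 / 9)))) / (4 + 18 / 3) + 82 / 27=220623803867 / 35373175200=6.24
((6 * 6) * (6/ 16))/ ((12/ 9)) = 10.12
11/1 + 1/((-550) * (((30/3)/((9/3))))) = 60497/5500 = 11.00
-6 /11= -0.55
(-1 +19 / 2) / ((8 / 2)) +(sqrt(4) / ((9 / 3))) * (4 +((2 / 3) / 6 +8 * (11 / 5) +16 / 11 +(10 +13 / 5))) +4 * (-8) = -71651 / 11880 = -6.03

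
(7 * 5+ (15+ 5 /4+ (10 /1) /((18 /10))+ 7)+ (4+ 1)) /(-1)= -2477 /36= -68.81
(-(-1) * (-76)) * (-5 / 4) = 95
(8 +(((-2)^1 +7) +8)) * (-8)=-168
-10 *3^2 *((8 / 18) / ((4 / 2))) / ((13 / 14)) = -280 / 13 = -21.54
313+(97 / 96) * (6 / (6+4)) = 50177 / 160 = 313.61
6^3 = 216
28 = 28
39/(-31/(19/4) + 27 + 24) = 57/65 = 0.88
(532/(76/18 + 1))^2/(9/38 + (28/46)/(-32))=160291208448/3364307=47644.64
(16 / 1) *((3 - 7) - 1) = -80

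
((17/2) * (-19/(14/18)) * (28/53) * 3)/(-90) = 969/265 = 3.66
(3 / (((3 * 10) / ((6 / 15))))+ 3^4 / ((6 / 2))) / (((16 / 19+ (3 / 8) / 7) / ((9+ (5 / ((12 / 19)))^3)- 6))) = 19387738643 / 1286550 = 15069.56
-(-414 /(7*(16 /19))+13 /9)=34669 /504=68.79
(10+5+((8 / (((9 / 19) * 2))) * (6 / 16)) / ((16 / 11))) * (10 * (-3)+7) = -37927 / 96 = -395.07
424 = 424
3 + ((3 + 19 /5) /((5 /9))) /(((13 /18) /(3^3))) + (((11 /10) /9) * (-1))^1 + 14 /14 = 2699573 /5850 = 461.47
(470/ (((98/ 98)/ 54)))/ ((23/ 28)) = 710640/ 23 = 30897.39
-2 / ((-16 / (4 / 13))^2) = -1 / 1352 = -0.00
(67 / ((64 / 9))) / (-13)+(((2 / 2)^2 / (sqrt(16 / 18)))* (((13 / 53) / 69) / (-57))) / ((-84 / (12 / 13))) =-603 / 832+sqrt(2) / 1945524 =-0.72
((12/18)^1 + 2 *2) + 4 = 26/3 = 8.67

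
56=56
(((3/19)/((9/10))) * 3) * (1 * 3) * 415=12450/19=655.26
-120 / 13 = -9.23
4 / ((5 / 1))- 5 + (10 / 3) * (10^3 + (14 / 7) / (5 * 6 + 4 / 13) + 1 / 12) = 59034359 / 17730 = 3329.63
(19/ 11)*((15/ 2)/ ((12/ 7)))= 665/ 88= 7.56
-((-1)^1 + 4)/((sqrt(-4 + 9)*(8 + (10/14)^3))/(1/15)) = -343*sqrt(5)/71725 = -0.01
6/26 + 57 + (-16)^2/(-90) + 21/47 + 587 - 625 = 462827/27495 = 16.83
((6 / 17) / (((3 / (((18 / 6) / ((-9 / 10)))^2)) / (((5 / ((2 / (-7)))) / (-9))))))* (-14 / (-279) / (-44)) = -12250 / 4226013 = -0.00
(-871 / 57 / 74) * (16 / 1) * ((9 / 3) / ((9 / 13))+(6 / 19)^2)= -33453368 / 2284047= -14.65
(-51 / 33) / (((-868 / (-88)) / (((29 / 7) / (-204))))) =29 / 9114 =0.00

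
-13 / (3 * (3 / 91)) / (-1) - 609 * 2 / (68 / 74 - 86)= 2064839 / 14166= 145.76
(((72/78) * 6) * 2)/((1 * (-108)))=-4/39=-0.10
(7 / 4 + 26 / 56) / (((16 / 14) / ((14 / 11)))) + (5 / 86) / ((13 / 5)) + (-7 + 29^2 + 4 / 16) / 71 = 700409 / 49192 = 14.24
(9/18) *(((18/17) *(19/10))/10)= 171/1700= 0.10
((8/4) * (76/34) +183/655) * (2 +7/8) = 1216493/89080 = 13.66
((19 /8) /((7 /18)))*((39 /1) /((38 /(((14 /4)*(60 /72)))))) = 585 /32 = 18.28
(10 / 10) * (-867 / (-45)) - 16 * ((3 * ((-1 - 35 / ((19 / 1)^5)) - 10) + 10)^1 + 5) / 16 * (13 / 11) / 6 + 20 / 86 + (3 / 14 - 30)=-828980823394 / 122975456835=-6.74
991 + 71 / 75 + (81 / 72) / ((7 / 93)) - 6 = 4203751 / 4200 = 1000.89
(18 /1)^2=324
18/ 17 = 1.06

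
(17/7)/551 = 17/3857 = 0.00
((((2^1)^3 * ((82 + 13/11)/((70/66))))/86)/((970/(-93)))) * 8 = -816912/145985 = -5.60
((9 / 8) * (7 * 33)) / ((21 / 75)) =7425 / 8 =928.12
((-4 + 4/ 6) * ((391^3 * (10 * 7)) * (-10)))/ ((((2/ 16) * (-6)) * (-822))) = 836870594000/ 3699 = 226242388.21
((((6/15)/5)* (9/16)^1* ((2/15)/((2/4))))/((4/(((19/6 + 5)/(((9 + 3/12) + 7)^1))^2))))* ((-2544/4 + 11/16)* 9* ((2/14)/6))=-697319/6760000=-0.10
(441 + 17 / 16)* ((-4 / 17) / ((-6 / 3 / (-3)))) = -21219 / 136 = -156.02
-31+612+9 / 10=5819 / 10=581.90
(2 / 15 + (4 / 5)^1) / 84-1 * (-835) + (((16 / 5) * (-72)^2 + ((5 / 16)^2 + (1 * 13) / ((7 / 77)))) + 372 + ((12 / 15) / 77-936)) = 15082269409 / 887040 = 17002.92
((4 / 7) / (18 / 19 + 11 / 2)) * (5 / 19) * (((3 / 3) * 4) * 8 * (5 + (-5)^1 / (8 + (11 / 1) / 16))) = 157440 / 47677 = 3.30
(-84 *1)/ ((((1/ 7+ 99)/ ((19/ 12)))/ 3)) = -2793/ 694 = -4.02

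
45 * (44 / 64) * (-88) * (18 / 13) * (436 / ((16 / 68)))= -90806265 / 13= -6985097.31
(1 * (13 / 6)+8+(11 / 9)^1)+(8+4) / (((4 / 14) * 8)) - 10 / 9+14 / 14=595 / 36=16.53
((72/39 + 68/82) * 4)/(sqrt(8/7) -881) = -0.01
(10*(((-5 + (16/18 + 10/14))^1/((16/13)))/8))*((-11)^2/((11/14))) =-531.28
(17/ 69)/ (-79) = -17/ 5451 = -0.00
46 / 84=23 / 42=0.55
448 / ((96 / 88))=1232 / 3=410.67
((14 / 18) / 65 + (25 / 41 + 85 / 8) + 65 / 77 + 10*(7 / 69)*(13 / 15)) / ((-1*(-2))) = 1469164757 / 226546320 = 6.49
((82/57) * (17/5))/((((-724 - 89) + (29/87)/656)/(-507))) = 463633248/151998385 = 3.05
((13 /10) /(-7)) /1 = -13 /70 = -0.19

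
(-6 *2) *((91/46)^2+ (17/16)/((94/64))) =-1383453/24863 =-55.64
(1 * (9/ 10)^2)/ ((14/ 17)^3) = 397953/ 274400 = 1.45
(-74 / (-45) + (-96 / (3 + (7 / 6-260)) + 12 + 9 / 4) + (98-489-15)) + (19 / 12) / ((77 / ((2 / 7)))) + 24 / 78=-150784819049 / 387206820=-389.42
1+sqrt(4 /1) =3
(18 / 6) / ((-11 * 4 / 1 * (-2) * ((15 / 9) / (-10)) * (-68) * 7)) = 9 / 20944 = 0.00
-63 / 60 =-21 / 20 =-1.05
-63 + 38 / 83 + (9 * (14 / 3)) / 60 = -51329 / 830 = -61.84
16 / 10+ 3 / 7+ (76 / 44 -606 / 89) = -104616 / 34265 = -3.05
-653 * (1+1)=-1306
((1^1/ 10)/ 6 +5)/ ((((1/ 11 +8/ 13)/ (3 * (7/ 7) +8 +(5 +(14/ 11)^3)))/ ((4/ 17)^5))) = 4816308224/ 52056217191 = 0.09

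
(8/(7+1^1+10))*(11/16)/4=11/144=0.08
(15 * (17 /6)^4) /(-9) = -417605 /3888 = -107.41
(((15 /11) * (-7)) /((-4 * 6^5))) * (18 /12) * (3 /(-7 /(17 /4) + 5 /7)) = -4165 /2813184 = -0.00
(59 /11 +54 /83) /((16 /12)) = 16473 /3652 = 4.51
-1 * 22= -22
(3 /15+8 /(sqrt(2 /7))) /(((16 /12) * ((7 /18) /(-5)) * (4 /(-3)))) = 81 /56+405 * sqrt(14) /14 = 109.69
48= 48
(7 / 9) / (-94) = -7 / 846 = -0.01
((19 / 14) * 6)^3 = 185193 / 343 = 539.92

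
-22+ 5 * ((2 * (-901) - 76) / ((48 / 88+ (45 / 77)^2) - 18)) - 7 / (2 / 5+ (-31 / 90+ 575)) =184385430062 / 350081171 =526.69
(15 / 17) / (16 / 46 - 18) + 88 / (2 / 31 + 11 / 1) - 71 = -21339155 / 338198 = -63.10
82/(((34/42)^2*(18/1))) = 2009/289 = 6.95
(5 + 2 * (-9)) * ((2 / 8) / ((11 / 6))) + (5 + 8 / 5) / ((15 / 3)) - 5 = -2999 / 550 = -5.45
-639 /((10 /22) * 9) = -781 /5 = -156.20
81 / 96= 27 / 32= 0.84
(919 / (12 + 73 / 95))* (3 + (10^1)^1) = 1134965 / 1213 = 935.67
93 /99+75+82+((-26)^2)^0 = 5245 /33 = 158.94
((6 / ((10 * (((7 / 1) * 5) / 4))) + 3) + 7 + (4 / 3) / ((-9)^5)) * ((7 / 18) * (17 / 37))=2653124669 / 1474748775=1.80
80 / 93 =0.86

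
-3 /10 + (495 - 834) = -3393 /10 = -339.30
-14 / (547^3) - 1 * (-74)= 12111381888 / 163667323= 74.00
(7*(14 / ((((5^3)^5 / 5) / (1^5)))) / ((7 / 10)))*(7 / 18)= 98 / 10986328125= 0.00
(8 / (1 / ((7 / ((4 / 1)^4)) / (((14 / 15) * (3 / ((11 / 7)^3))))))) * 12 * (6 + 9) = 299475 / 5488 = 54.57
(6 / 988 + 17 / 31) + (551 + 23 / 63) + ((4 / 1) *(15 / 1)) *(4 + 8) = 1227125077 / 964782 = 1271.92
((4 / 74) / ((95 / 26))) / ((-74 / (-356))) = 9256 / 130055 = 0.07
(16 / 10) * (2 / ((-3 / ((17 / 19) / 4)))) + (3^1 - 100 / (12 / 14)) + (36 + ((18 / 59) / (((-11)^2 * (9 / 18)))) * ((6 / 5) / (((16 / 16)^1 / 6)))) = -10562223 / 135641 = -77.87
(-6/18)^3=-1/27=-0.04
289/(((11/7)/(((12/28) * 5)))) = 394.09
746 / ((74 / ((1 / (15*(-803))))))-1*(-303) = 135036122 / 445665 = 303.00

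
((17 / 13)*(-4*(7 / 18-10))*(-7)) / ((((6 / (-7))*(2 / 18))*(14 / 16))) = 164696 / 39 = 4222.97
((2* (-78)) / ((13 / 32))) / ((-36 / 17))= 544 / 3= 181.33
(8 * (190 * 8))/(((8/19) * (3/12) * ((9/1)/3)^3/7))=808640/27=29949.63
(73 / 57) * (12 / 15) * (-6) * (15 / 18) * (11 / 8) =-803 / 114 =-7.04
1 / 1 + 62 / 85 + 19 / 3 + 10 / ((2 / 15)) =21181 / 255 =83.06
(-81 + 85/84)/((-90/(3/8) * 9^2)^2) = -0.00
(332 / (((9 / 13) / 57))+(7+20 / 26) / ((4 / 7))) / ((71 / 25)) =106658225 / 11076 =9629.67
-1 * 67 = -67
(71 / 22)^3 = 357911 / 10648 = 33.61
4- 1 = 3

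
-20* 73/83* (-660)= 963600/83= 11609.64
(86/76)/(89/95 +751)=215/142868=0.00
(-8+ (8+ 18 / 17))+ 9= 171 / 17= 10.06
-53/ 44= -1.20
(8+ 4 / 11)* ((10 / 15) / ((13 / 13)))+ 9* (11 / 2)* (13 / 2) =43207 / 132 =327.33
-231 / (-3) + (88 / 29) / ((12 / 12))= 2321 / 29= 80.03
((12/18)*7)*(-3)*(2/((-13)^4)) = -28/28561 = -0.00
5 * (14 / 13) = 70 / 13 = 5.38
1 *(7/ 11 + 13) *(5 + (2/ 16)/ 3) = 275/ 4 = 68.75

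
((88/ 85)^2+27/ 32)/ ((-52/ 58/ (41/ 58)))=-18158203/ 12022400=-1.51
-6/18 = -1/3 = -0.33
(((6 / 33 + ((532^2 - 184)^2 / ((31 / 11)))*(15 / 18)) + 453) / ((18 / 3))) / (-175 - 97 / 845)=-6816202726642075 / 302750712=-22514241.77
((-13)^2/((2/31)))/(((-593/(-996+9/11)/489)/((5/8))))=140224009185/104368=1343553.67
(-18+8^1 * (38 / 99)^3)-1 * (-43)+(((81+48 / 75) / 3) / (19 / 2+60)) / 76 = 3261826481303 / 128127982950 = 25.46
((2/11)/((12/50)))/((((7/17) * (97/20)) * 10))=850/22407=0.04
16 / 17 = 0.94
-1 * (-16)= 16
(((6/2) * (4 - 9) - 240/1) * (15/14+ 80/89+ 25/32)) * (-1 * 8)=13988025/2492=5613.17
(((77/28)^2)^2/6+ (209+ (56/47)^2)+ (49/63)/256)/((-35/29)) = -64929073501/356267520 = -182.25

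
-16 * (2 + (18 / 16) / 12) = -67 / 2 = -33.50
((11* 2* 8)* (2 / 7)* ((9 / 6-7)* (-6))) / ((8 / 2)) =2904 / 7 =414.86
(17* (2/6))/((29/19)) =323/87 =3.71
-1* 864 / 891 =-0.97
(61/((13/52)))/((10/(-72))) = -8784/5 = -1756.80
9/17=0.53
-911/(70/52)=-23686/35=-676.74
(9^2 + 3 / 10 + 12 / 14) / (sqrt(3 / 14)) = 177.48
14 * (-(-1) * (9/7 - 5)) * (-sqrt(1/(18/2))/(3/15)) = 260/3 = 86.67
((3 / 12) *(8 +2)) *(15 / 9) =25 / 6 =4.17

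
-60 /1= -60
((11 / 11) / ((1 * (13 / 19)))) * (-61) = -1159 / 13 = -89.15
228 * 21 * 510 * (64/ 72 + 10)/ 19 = 1399440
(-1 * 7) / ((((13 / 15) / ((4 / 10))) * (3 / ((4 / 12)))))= -14 / 39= -0.36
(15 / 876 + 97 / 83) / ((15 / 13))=373607 / 363540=1.03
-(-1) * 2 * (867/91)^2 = 181.55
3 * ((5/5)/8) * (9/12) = 9/32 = 0.28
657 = 657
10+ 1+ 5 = 16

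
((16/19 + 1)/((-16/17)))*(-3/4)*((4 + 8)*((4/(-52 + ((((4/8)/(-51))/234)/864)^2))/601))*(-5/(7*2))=203329782363801600/252517196988731020133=0.00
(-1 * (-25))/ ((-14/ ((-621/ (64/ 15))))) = 232875/ 896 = 259.91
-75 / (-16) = 75 / 16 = 4.69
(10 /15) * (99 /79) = 66 /79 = 0.84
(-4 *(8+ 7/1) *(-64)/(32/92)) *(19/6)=34960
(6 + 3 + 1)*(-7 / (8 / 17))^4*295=295787533475 / 2048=144427506.58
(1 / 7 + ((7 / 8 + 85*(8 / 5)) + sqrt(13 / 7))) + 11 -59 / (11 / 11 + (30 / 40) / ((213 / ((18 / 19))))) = sqrt(91) / 7 + 13524131 / 151592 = 90.58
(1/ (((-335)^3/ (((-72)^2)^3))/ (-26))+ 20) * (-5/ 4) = -120457.56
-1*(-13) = 13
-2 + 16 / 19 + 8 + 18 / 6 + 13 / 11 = 2304 / 209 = 11.02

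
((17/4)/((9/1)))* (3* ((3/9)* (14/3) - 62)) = -2312/27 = -85.63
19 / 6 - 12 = -53 / 6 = -8.83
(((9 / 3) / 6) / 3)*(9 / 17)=3 / 34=0.09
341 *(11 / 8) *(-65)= -243815 / 8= -30476.88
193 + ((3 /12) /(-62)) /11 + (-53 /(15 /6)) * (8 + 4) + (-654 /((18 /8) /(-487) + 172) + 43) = -101467681987 /4570041080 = -22.20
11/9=1.22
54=54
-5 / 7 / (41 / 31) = -155 / 287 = -0.54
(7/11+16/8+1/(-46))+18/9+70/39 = 126485/19734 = 6.41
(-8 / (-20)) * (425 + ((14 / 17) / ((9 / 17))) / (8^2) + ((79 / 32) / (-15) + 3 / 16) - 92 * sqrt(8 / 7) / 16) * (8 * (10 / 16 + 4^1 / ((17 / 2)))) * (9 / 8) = 1341149 / 800 - 30843 * sqrt(14) / 4760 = 1652.19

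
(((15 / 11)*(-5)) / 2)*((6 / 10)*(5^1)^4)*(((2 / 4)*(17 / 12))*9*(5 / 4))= -7171875 / 704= -10187.32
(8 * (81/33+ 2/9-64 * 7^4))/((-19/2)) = 243399536/1881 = 129399.01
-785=-785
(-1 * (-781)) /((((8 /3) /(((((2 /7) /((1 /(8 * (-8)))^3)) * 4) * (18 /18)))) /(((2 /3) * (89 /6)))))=-18221367296 /21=-867684156.95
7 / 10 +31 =317 / 10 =31.70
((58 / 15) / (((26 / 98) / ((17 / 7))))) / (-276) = -3451 / 26910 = -0.13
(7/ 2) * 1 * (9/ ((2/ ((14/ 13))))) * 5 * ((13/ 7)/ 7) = 45/ 2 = 22.50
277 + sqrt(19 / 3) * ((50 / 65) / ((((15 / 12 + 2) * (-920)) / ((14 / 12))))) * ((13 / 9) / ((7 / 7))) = 277-7 * sqrt(57) / 48438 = 277.00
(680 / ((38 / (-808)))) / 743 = -274720 / 14117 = -19.46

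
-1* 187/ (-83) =187/ 83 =2.25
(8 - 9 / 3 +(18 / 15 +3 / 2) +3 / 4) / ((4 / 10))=169 / 8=21.12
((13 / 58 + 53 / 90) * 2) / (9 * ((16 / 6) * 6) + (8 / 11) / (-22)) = 128381 / 11366550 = 0.01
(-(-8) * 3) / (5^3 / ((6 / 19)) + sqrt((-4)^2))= 144 / 2399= 0.06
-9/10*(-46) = 207/5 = 41.40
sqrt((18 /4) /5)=3*sqrt(10) /10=0.95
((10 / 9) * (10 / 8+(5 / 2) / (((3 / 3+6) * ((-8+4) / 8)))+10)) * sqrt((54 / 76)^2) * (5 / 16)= 22125 / 8512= 2.60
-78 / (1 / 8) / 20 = -156 / 5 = -31.20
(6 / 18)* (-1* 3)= -1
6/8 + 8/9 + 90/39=3.95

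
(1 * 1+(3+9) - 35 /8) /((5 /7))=483 /40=12.08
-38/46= -0.83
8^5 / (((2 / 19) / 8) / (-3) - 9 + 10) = 7471104 / 227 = 32912.35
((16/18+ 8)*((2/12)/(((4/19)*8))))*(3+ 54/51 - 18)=-7505/612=-12.26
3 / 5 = 0.60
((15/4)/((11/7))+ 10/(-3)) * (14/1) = -13.26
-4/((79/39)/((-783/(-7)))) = -220.88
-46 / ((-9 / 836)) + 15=38591 / 9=4287.89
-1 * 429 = -429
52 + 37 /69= 3625 /69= 52.54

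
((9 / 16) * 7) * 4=63 / 4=15.75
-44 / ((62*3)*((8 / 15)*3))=-55 / 372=-0.15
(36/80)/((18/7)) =7/40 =0.18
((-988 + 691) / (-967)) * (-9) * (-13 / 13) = 2673 / 967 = 2.76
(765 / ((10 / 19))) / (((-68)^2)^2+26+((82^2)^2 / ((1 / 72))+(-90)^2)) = 969 / 2184444116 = 0.00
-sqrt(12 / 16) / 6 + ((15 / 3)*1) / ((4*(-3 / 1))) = -5 / 12 - sqrt(3) / 12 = -0.56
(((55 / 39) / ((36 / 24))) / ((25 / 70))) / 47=308 / 5499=0.06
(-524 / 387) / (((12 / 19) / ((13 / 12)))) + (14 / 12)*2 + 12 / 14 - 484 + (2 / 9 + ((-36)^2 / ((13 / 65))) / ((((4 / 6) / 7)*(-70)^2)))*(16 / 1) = -125515843 / 487620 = -257.41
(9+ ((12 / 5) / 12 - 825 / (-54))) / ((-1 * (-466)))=0.05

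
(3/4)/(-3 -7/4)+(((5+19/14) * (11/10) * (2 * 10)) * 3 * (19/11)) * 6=578301/133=4348.13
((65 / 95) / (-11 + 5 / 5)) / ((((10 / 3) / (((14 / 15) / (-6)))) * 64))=91 / 1824000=0.00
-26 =-26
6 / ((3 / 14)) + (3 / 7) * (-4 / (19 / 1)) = 3712 / 133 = 27.91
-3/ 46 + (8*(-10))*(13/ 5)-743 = -951.07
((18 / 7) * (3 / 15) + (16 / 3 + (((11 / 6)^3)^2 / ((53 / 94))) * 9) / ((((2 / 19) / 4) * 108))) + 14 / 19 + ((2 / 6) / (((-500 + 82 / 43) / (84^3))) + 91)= -4715774219956543 / 52829340661440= -89.26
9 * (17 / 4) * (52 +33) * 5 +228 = 65937 / 4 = 16484.25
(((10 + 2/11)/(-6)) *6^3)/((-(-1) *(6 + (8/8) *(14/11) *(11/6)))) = -12096/275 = -43.99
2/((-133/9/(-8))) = 144/133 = 1.08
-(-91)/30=91/30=3.03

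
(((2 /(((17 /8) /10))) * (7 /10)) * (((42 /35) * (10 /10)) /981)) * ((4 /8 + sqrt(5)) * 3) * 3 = 336 /9265 + 672 * sqrt(5) /9265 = 0.20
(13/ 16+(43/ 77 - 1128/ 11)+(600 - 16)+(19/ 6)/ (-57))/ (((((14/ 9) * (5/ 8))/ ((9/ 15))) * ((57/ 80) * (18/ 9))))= 10705906/ 51205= 209.08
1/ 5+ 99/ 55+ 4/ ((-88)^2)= 3873/ 1936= 2.00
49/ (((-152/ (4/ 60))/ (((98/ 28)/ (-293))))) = 343/ 1336080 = 0.00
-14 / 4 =-7 / 2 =-3.50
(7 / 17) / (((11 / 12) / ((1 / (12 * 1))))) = 7 / 187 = 0.04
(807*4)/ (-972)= -269/ 81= -3.32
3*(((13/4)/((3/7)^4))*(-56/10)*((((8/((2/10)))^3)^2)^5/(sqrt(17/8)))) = -100761188985221841053286400000000000000000000000000000*sqrt(34)/459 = -1280029729499443818289488000000000000000000000000000.00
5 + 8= 13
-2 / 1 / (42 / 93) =-31 / 7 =-4.43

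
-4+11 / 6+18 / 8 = 1 / 12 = 0.08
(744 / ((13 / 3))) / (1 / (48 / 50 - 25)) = -1341432 / 325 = -4127.48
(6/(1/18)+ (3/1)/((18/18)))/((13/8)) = 888/13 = 68.31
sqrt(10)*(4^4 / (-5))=-256*sqrt(10) / 5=-161.91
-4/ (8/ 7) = -7/ 2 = -3.50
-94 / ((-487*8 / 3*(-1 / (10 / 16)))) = -705 / 15584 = -0.05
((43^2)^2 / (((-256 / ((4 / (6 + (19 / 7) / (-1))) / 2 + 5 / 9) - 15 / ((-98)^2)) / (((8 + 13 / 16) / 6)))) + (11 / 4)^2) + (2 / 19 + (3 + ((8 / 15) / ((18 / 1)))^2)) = -21453977503878855271 / 939908144444400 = -22825.61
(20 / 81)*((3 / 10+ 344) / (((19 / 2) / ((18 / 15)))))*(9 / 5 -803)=-110341264 / 12825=-8603.61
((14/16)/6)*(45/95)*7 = 147/304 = 0.48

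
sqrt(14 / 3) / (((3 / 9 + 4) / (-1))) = -sqrt(42) / 13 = -0.50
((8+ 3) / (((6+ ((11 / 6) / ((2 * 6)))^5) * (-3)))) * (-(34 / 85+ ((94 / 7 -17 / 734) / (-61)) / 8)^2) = 604482959577357058176 / 7127670985829816252075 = 0.08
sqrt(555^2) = 555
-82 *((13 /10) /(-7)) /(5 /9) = 4797 /175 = 27.41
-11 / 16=-0.69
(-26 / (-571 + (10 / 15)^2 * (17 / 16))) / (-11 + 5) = -156 / 20539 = -0.01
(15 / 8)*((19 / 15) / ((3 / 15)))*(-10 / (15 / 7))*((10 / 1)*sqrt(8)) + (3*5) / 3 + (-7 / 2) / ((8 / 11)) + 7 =115 / 16 - 3325*sqrt(2) / 3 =-1560.23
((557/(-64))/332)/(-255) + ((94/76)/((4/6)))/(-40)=-4764241/102946560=-0.05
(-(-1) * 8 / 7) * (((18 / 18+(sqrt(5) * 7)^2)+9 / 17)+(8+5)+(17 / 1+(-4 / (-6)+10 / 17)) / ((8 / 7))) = 112405 / 357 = 314.86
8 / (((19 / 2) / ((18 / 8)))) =36 / 19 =1.89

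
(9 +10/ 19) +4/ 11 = 2067/ 209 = 9.89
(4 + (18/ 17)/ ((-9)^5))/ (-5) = -446146/ 557685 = -0.80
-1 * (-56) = 56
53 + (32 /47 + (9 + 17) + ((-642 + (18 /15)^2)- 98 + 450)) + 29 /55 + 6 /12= -5372971 /25850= -207.85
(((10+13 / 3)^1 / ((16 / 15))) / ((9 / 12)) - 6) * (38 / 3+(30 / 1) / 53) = 157.69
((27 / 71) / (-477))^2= 9 / 14160169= 0.00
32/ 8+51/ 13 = 103/ 13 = 7.92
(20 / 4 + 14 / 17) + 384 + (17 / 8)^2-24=402929 / 1088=370.34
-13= -13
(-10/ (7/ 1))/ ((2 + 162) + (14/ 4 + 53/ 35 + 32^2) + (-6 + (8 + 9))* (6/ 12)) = -0.00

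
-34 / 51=-2 / 3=-0.67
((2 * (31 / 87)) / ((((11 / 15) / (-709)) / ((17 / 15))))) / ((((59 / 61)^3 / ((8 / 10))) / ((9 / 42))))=-339239447132 / 2293056535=-147.94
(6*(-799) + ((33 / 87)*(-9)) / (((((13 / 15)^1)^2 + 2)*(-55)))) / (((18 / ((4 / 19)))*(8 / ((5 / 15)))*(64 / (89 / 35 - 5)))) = 1233479209 / 13751902080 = 0.09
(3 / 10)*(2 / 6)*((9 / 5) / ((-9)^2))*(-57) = -19 / 150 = -0.13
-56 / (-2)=28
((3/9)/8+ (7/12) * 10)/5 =47/40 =1.18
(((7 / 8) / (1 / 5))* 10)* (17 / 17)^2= 175 / 4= 43.75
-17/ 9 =-1.89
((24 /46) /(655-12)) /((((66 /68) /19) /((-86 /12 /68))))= -817 /488037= -0.00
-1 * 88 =-88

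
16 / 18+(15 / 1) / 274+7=19589 / 2466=7.94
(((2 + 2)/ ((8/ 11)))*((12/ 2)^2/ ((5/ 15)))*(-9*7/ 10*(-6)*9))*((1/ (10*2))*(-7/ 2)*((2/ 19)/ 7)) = -505197/ 950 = -531.79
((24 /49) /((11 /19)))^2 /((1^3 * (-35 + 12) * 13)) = -207936 /86865779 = -0.00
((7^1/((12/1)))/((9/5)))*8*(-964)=-67480/27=-2499.26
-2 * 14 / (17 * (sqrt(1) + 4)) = -0.33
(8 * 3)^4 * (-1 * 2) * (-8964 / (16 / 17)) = 6319835136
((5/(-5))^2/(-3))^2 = 1/9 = 0.11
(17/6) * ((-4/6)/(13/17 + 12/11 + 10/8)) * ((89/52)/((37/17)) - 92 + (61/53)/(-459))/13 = 798374850823/187076735001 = 4.27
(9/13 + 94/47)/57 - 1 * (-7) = 5222/741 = 7.05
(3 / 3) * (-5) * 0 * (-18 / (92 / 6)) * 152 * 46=0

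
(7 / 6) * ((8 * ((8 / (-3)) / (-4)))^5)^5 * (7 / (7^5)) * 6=1267650600228229401496703205376 / 290619993038949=4361883664550010.48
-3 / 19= -0.16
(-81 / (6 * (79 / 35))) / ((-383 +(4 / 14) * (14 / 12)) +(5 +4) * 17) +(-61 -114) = -19048015 / 108862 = -174.97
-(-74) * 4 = 296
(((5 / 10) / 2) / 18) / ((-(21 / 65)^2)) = -4225 / 31752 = -0.13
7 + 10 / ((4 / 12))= 37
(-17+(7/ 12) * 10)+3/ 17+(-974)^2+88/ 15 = 161274049/ 170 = 948670.88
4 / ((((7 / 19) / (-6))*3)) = -152 / 7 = -21.71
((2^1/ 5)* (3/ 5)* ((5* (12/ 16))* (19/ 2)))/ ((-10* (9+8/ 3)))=-513/ 7000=-0.07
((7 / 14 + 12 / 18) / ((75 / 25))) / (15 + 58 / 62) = 217 / 8892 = 0.02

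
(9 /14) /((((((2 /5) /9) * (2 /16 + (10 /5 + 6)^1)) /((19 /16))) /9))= 13851 /728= 19.03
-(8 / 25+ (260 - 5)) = -6383 / 25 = -255.32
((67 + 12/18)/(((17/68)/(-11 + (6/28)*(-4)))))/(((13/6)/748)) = -14403488/13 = -1107960.62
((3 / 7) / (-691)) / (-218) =3 / 1054466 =0.00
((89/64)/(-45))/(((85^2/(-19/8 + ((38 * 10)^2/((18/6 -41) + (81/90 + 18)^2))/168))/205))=-6216148129/22317528844800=-0.00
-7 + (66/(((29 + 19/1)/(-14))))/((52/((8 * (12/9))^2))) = -5747/117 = -49.12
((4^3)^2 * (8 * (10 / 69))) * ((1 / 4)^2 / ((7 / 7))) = 20480 / 69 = 296.81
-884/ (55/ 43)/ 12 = -9503/ 165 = -57.59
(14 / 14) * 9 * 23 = 207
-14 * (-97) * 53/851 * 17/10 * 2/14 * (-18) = -369.72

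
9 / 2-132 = -255 / 2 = -127.50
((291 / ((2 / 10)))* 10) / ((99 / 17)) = 82450 / 33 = 2498.48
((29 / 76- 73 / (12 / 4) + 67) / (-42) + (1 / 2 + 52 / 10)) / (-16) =-223841 / 766080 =-0.29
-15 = -15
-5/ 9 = -0.56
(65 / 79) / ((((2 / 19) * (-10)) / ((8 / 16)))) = -247 / 632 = -0.39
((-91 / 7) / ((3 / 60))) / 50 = -5.20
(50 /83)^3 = 125000 /571787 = 0.22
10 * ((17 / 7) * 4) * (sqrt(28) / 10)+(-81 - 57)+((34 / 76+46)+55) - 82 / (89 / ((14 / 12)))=-381769 / 10146+136 * sqrt(7) / 7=13.78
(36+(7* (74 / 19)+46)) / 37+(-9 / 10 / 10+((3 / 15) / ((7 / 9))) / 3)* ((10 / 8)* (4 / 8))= 2323011 / 787360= 2.95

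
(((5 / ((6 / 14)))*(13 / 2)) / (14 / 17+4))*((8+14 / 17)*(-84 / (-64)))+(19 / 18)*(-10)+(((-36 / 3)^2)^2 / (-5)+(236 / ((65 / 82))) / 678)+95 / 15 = -344222936381 / 86729760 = -3968.91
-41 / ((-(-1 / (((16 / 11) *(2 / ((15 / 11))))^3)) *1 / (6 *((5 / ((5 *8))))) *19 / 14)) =-4702208 / 21375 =-219.99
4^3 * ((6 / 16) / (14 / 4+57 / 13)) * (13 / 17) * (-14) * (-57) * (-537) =-3476202912 / 3485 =-997475.73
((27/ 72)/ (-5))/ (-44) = 3/ 1760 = 0.00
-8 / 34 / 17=-4 / 289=-0.01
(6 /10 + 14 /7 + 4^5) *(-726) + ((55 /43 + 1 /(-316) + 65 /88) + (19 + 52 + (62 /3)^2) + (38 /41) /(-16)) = -205395529245481 /275768460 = -744811.53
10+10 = 20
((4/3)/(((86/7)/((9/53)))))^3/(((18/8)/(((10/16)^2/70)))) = 735/47347054556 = 0.00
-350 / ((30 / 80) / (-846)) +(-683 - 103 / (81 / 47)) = 63897436 / 81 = 788857.23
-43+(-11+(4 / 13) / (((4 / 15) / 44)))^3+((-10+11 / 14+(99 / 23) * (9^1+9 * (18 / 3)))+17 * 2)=44675621227 / 707434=63151.65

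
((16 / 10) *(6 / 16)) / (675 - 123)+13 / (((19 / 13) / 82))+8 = 12889219 / 17480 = 737.37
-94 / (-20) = 4.70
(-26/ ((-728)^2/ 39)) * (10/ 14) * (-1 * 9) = 135/ 10976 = 0.01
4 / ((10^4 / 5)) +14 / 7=1001 / 500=2.00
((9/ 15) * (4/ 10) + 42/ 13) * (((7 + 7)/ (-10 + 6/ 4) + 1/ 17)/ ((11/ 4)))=-121824/ 60775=-2.00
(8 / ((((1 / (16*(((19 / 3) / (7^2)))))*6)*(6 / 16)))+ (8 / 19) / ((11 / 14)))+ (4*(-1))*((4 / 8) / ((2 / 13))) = -1413263 / 276507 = -5.11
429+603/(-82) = 34575/82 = 421.65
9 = 9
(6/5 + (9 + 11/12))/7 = 667/420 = 1.59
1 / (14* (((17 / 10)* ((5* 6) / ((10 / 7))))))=5 / 2499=0.00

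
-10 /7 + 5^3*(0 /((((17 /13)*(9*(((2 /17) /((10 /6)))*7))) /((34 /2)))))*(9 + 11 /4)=-10 /7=-1.43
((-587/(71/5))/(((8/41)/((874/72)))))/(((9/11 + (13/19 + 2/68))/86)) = -1606819368341/11128824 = -144383.57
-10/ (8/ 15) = -75/ 4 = -18.75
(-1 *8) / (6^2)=-2 / 9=-0.22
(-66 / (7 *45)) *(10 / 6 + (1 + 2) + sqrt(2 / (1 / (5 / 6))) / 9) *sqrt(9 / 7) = 22 *sqrt(7) *(-126 - sqrt(15)) / 6615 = -1.14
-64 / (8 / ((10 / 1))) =-80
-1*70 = -70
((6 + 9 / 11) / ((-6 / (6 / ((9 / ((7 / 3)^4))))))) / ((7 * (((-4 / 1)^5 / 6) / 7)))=60025 / 456192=0.13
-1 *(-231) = 231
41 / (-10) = -41 / 10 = -4.10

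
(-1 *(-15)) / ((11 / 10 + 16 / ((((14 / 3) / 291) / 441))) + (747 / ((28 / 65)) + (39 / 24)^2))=11200 / 329824953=0.00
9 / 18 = 1 / 2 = 0.50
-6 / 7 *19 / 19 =-6 / 7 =-0.86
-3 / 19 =-0.16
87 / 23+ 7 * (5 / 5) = 248 / 23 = 10.78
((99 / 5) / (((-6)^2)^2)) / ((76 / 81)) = 99 / 6080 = 0.02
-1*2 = -2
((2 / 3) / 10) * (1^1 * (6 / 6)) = 1 / 15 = 0.07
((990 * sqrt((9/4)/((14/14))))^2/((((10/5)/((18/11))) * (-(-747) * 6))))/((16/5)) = 334125/2656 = 125.80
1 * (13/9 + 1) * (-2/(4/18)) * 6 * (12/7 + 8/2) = -5280/7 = -754.29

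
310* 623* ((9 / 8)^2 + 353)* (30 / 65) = 6568254735 / 208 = 31578147.76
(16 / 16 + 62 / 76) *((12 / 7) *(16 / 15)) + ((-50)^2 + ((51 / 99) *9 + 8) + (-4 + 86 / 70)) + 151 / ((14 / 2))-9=3695182 / 1463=2525.76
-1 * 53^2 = -2809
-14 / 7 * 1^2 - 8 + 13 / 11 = -97 / 11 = -8.82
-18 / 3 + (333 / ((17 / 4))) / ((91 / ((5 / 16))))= -35463 / 6188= -5.73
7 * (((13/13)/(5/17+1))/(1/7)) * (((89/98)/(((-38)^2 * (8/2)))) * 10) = 7565/127072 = 0.06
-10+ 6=-4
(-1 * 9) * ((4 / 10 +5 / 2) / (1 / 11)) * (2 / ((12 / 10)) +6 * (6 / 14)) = -85173 / 70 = -1216.76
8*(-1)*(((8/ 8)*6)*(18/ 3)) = -288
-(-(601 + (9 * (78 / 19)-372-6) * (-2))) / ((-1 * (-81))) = 24379 / 1539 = 15.84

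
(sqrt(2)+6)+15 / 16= sqrt(2)+111 / 16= 8.35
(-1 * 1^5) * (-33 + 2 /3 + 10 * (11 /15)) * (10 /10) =25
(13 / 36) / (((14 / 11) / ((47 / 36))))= 6721 / 18144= 0.37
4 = 4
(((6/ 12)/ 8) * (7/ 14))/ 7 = 1/ 224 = 0.00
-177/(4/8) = -354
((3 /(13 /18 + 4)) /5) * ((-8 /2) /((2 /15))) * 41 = -13284 /85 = -156.28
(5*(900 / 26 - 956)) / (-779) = 59890 / 10127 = 5.91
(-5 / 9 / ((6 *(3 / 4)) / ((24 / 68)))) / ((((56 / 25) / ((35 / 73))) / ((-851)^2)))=-452625625 / 67014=-6754.20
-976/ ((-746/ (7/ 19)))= 3416/ 7087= 0.48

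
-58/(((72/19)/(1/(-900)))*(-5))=-551/162000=-0.00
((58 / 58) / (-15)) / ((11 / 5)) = -1 / 33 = -0.03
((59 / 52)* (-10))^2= 87025 / 676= 128.74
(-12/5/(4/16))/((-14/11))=264/35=7.54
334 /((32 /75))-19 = 12221 /16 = 763.81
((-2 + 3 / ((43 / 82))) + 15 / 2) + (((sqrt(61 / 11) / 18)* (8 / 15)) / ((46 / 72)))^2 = 1264793351 / 112597650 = 11.23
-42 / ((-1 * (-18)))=-7 / 3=-2.33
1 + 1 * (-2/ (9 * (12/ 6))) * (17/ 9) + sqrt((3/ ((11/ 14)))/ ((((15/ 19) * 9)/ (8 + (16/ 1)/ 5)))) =64/ 81 + 28 * sqrt(209)/ 165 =3.24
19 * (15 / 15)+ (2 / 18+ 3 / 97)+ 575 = 518686 / 873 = 594.14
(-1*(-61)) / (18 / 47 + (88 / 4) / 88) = 11468 / 119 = 96.37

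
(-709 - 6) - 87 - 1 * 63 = -865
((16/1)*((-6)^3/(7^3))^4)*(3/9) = 11609505792/13841287201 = 0.84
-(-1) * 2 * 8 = 16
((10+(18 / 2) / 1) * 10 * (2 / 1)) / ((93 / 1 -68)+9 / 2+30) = 6.39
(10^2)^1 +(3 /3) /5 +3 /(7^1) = 100.63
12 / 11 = 1.09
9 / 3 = 3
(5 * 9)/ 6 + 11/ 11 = 8.50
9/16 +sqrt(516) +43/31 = 967/496 +2*sqrt(129) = 24.67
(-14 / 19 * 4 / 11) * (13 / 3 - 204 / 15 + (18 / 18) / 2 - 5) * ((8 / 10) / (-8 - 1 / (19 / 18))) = -23128 / 70125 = -0.33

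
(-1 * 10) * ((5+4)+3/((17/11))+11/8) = -123.16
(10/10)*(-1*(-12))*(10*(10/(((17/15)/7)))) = 126000/17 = 7411.76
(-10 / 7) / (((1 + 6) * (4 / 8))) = -0.41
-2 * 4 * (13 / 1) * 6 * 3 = -1872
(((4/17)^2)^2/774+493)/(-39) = -15935055239/1260582453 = -12.64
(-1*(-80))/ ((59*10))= 8/ 59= 0.14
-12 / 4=-3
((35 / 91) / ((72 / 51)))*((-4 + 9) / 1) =1.36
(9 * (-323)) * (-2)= 5814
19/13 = 1.46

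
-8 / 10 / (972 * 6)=-0.00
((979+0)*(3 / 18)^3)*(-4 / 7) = -979 / 378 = -2.59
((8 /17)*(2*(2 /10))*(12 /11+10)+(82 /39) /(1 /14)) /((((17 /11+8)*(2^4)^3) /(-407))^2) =523640839403 /153292898304000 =0.00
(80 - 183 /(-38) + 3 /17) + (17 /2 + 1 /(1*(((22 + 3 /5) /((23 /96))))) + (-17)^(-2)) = 5569831945 /59566368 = 93.51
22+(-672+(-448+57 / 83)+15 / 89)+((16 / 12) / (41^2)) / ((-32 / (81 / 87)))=-3160732349619 / 2880870904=-1097.14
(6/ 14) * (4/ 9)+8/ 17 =236/ 357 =0.66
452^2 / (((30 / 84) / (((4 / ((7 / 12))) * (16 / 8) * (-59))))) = -2314355712 / 5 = -462871142.40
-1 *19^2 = -361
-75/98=-0.77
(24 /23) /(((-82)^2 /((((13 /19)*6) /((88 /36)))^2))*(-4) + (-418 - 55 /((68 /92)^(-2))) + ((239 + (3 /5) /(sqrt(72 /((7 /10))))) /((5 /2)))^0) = -8500869 /81328515899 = -0.00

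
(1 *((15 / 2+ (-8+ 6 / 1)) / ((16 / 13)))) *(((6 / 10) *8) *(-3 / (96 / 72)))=-3861 / 80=-48.26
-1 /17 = -0.06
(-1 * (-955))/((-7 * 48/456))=-18145/14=-1296.07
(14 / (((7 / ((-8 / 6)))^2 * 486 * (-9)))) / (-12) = 4 / 413343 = 0.00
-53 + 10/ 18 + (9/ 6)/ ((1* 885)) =-278471/ 5310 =-52.44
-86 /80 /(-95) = 43 /3800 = 0.01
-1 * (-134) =134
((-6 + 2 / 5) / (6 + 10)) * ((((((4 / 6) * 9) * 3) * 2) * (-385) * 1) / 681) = 1617 / 227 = 7.12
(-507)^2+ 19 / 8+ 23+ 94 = 2057347 / 8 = 257168.38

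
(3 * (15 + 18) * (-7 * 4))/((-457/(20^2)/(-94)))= -104227200/457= -228068.27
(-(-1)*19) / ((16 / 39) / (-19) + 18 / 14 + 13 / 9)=295659 / 42148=7.01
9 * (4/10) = 18/5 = 3.60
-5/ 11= -0.45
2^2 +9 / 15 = 23 / 5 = 4.60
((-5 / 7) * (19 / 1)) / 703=-5 / 259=-0.02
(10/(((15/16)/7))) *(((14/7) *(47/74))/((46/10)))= 20.62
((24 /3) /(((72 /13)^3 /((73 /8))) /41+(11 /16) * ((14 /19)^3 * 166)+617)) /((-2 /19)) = -1713883008682 /14953871779929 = -0.11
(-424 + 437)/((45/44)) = 12.71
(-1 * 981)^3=-944076141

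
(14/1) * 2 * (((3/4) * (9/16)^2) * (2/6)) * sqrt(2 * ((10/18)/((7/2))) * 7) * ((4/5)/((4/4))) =189 * sqrt(5)/160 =2.64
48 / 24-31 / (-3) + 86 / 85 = 13.35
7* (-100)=-700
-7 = -7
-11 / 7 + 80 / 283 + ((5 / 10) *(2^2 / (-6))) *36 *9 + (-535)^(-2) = -61967996744 / 567011725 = -109.29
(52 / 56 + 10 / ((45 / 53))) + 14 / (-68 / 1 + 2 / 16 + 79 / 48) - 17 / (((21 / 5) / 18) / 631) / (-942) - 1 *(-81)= 8948717587 / 62886978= 142.30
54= 54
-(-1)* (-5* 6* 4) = -120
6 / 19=0.32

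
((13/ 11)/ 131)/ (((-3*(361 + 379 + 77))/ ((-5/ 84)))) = 65/ 296678844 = 0.00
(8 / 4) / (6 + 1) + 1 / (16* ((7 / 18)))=25 / 56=0.45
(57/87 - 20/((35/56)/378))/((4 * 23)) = -350765/2668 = -131.47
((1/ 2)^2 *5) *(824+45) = 4345/ 4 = 1086.25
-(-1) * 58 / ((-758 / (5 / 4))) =-145 / 1516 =-0.10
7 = 7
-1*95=-95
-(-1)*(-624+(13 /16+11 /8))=-9949 /16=-621.81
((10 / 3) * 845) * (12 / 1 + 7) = 160550 / 3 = 53516.67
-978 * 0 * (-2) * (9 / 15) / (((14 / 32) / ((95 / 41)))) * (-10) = 0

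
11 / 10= 1.10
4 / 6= 2 / 3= 0.67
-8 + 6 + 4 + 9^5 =59051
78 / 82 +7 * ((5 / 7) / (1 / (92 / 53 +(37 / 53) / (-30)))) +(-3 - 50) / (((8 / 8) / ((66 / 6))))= -7477109 / 13038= -573.49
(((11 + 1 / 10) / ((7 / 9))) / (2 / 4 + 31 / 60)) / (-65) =-5994 / 27755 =-0.22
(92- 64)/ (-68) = -7/ 17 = -0.41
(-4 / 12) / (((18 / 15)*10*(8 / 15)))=-5 / 96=-0.05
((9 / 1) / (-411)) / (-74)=3 / 10138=0.00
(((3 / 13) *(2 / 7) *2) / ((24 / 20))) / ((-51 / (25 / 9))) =-250 / 41769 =-0.01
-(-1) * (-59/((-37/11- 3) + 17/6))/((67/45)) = 175230/15611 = 11.22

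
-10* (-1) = 10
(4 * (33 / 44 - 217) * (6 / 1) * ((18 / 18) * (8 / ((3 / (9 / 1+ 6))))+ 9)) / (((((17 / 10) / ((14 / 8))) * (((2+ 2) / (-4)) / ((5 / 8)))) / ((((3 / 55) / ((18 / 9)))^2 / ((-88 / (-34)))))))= 47.02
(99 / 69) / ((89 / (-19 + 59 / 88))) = -4839 / 16376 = -0.30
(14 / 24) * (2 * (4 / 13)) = 14 / 39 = 0.36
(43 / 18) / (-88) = -43 / 1584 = -0.03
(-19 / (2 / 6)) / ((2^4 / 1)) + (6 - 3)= -9 / 16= -0.56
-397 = -397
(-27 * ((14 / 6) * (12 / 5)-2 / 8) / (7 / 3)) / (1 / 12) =-26001 / 35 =-742.89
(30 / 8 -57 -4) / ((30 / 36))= -687 / 10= -68.70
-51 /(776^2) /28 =-51 /16860928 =-0.00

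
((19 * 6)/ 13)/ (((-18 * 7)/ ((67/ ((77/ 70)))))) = -12730/ 3003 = -4.24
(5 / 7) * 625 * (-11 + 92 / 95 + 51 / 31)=-15436250 / 4123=-3743.94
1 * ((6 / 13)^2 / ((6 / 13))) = 6 / 13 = 0.46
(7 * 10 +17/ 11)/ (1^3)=787/ 11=71.55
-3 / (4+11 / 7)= -7 / 13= -0.54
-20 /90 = -2 /9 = -0.22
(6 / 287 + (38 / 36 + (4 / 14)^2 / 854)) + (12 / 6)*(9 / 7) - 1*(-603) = 9367357103 / 15441174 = 606.65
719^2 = 516961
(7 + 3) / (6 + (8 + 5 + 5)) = 5 / 12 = 0.42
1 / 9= 0.11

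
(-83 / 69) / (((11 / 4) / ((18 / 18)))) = -332 / 759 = -0.44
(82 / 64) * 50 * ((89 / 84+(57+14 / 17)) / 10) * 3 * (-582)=-5016090675 / 7616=-658625.35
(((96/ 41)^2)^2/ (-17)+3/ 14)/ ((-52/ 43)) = 44933769039/ 34971618136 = 1.28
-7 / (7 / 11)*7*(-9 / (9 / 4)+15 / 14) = 451 / 2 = 225.50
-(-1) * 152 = 152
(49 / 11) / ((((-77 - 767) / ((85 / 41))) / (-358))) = 745535 / 190322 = 3.92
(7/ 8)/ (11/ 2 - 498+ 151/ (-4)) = -1/ 606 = -0.00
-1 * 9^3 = -729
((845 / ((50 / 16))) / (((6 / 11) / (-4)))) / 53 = -29744 / 795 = -37.41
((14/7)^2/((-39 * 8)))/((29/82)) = -41/1131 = -0.04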